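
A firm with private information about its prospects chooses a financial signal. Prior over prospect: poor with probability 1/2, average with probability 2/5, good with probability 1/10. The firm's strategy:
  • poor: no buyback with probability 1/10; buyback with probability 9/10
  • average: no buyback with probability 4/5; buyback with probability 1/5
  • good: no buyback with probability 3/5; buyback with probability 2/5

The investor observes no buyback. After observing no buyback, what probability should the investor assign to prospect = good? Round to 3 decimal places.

0.140

P(no buyback) = (1/2)·(1/10) + (2/5)·(4/5) + (1/10)·(3/5) = 43/100
P(good | no buyback) = ((1/10)·(3/5)) / (43/100) = (3/50) / (43/100) = 6/43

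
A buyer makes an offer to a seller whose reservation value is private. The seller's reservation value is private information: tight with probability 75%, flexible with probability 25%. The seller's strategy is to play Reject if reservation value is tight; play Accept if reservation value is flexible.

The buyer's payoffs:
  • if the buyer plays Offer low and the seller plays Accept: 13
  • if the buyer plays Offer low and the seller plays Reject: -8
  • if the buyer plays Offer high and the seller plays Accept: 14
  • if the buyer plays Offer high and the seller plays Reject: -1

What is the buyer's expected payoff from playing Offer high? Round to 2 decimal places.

Take the expectation over the seller's reservation value, weighting each type's action by its prior probability.
E[Offer high] = 0.75·(-1) + 0.25·14 = (-0.75) + 3.5 = 2.75

2.75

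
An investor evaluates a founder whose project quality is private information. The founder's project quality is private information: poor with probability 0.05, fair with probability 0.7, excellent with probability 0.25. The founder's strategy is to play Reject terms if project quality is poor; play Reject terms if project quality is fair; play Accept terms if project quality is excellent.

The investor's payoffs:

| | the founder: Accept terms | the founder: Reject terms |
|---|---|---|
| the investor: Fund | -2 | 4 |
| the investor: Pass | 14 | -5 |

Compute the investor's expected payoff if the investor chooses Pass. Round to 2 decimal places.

Take the expectation over the founder's project quality, weighting each type's action by its prior probability.
E[Pass] = 0.05·(-5) + 0.7·(-5) + 0.25·14 = (-0.25) + (-3.5) + 3.5 = -0.25

-0.25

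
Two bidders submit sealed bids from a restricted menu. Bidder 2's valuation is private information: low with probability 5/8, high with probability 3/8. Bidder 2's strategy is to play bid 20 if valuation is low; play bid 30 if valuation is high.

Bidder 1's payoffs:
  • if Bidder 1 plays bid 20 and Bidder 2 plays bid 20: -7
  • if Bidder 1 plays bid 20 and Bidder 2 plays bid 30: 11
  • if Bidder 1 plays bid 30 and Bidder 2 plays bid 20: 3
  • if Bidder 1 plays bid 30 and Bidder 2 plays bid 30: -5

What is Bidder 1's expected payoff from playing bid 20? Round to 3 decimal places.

-0.250

E[bid 20] = 5/8·(-7) + 3/8·11 = (-35/8) + 33/8 = -1/4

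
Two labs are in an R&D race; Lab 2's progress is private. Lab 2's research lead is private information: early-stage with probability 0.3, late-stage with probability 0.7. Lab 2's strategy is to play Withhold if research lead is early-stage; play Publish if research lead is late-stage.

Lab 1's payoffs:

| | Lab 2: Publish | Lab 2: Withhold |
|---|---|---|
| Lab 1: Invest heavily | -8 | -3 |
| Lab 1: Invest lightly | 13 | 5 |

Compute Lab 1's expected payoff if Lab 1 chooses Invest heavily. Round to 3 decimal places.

E[Invest heavily] = 0.3·(-3) + 0.7·(-8) = (-0.9) + (-5.6) = -6.5

-6.500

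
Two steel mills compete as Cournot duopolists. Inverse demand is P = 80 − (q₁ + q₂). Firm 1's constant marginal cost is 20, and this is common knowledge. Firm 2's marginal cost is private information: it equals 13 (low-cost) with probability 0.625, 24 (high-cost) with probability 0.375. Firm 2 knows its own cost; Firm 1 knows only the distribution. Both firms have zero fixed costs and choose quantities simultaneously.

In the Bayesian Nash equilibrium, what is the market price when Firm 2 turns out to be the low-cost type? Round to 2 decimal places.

Type-c best response for Firm 2: q₂(c) = (80 − c)/2 − q₁/2.
Firm 1 maximizes expected profit; its first-order condition is 80 − 2q₁ − E[q₂] − 20 = 0.
Substituting E[q₂] and solving: E[c₂] = 17.125, so q₁ = (80 − 2·20 + 17.125)/3 = 19.0417.
q₂(low-cost) = 23.9792, so P = 80 − (19.0417 + 23.9792) = 36.9792.

36.98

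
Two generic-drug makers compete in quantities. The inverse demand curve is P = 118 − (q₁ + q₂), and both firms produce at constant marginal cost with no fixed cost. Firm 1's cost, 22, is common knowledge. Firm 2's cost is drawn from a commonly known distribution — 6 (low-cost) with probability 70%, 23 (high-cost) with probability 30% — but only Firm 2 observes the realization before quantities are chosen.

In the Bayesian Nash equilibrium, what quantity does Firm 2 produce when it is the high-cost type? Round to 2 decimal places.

Each type of Firm 2 best-responds to q₁; Firm 1 best-responds to the expected q₂ over Firm 2's types.
Firm 2 with cost c maximizes (118 − (q₁+q₂) − c)·q₂, giving q₂(c) = (118 − c − q₁)/2.
E[c₂] = 0.7·6 + 0.3·23 = 11.1
Firm 1's FOC against E[q₂] yields q₁ = (118 − 2·22 + E[c₂])/3 = (118 − 44 + 11.1)/3 = 28.3667.
q₂(high-cost) = (118 − 23 − 28.3667)/2 = 33.3167.

33.32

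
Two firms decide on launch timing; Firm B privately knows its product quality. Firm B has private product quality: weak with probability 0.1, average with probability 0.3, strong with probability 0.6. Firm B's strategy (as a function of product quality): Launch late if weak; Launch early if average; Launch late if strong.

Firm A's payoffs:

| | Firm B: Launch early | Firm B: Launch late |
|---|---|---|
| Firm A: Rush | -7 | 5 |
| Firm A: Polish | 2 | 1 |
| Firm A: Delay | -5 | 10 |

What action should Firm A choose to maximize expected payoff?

Compute Firm A's expected payoff for each action, taking the expectation over Firm B's type.
E[Rush] = 0.1·(5) + 0.3·(-7) + 0.6·(5) = 1.4
E[Polish] = 0.1·(1) + 0.3·(2) + 0.6·(1) = 1.3
E[Delay] = 0.1·(10) + 0.3·(-5) + 0.6·(10) = 5.5
Best response: Delay (5.5 is the largest).

Delay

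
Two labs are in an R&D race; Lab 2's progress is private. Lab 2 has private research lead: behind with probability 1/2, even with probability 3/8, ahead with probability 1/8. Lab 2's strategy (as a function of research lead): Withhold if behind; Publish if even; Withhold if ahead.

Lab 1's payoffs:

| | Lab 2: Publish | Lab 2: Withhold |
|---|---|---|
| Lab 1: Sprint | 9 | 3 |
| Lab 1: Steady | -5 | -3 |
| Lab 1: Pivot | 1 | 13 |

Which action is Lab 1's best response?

E[Sprint] = 1/2·(3) + 3/8·(9) + 1/8·(3) = 21/4
E[Steady] = 1/2·(-3) + 3/8·(-5) + 1/8·(-3) = -15/4
E[Pivot] = 1/2·(13) + 3/8·(1) + 1/8·(13) = 17/2
Best response: Pivot (17/2 is the largest).

Pivot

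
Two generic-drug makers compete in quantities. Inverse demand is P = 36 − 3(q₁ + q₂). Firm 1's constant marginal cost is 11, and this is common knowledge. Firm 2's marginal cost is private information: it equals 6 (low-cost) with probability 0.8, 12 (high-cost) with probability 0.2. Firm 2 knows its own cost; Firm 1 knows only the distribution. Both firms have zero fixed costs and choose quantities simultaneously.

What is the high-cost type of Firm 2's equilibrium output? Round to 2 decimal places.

Firm 2 with cost c maximizes (36 − 3(q₁+q₂) − c)·q₂, giving q₂(c) = (36 − c − 3q₁)/6.
E[c₂] = 0.8·6 + 0.2·12 = 7.2
Firm 1's FOC against E[q₂] yields q₁ = (36 − 2·11 + E[c₂])/9 = (36 − 22 + 7.2)/9 = 2.35556.
q₂(high-cost) = (36 − 12 − 3·2.35556)/6 = 2.82222.

2.82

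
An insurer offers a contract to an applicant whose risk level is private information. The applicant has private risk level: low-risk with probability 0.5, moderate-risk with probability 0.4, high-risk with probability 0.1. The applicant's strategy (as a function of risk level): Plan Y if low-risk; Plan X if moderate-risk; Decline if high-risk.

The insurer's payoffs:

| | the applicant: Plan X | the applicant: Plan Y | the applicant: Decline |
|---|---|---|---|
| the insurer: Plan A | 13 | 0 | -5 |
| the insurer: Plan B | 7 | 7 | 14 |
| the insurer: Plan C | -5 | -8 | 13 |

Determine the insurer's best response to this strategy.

Compute the insurer's expected payoff for each action, taking the expectation over the applicant's type.
E[Plan A] = 0.5·(0) + 0.4·(13) + 0.1·(-5) = 4.7
E[Plan B] = 0.5·(7) + 0.4·(7) + 0.1·(14) = 7.7
E[Plan C] = 0.5·(-8) + 0.4·(-5) + 0.1·(13) = -4.7
Best response: Plan B (7.7 is the largest).

Plan B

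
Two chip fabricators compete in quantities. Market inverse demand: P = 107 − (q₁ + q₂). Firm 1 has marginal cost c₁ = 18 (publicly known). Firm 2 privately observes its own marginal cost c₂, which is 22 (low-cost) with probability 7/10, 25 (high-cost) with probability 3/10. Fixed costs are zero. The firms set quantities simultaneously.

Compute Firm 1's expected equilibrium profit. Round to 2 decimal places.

979.69

Each type of Firm 2 best-responds to q₁; Firm 1 best-responds to the expected q₂ over Firm 2's types.
Firm 2 with cost c maximizes (107 − (q₁+q₂) − c)·q₂, giving q₂(c) = (107 − c − q₁)/2.
E[c₂] = 7/10·22 + 3/10·25 = 22.9
Firm 1's FOC against E[q₂] yields q₁ = (107 − 2·18 + E[c₂])/3 = (107 − 36 + 22.9)/3 = 31.3.
E[P] = 107 − (q₁ + E[q₂]) = 49.3; Firm 1's expected profit = (E[P] − 18)·q₁ = (49.3 − 18)·31.3 = 979.69.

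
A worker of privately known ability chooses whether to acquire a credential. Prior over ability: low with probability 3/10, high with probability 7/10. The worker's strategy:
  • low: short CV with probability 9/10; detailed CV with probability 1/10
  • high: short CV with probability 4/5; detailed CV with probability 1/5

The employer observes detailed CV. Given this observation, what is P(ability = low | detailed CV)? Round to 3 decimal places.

P(detailed CV) = (3/10)·(1/10) + (7/10)·(1/5) = 17/100
P(low | detailed CV) = ((3/10)·(1/10)) / (17/100) = (3/100) / (17/100) = 3/17

0.176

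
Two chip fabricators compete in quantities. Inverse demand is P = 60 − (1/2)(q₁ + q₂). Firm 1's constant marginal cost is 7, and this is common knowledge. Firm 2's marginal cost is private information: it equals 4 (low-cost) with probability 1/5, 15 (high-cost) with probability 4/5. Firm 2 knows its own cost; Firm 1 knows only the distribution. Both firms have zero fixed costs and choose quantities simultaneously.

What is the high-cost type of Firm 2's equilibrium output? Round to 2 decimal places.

25.40

Firm 2 with cost c maximizes (60 − (1/2)(q₁+q₂) − c)·q₂, giving q₂(c) = (60 − c − (1/2)q₁).
E[c₂] = 1/5·4 + 4/5·15 = 12.8
Firm 1's FOC against E[q₂] yields q₁ = (60 − 2·7 + E[c₂])/(3/2) = (60 − 14 + 12.8)/(3/2) = 39.2.
q₂(high-cost) = (60 − 15 − (1/2)·39.2) = 25.4.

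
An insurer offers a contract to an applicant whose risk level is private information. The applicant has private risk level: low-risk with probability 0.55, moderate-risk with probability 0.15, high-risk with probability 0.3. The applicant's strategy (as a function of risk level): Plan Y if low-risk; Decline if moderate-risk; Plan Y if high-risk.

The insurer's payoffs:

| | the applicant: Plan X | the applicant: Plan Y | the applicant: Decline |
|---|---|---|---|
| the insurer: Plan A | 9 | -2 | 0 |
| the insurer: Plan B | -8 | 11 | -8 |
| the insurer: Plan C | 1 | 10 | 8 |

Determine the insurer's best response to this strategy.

Plan C

Compute the insurer's expected payoff for each action, taking the expectation over the applicant's type.
E[Plan A] = 0.55·(-2) + 0.15·(0) + 0.3·(-2) = -1.7
E[Plan B] = 0.55·(11) + 0.15·(-8) + 0.3·(11) = 8.15
E[Plan C] = 0.55·(10) + 0.15·(8) + 0.3·(10) = 9.7
Best response: Plan C (9.7 is the largest).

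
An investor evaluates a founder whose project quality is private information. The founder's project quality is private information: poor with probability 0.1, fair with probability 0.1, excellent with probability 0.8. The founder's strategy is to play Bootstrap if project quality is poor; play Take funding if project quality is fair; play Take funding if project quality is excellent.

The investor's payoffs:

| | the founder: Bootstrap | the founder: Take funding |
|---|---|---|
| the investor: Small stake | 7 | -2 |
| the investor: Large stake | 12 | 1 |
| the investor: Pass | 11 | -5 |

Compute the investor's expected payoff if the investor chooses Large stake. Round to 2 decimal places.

E[Large stake] = 0.1·12 + 0.1·1 + 0.8·1 = 1.2 + 0.1 + 0.8 = 2.1

2.10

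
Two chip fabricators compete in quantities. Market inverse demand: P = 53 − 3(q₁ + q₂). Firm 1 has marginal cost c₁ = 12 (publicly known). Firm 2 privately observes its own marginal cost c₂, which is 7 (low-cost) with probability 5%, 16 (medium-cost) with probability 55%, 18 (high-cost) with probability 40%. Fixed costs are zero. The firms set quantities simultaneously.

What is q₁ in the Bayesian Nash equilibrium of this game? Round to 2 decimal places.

Type-c best response for Firm 2: q₂(c) = (53 − c)/6 − q₁/2.
Firm 1 maximizes expected profit; its first-order condition is 53 − 6q₁ − 3E[q₂] − 12 = 0.
Substituting E[q₂] and solving: E[c₂] = 16.35, so q₁ = (53 − 2·12 + 16.35)/9 = 5.03889.

5.04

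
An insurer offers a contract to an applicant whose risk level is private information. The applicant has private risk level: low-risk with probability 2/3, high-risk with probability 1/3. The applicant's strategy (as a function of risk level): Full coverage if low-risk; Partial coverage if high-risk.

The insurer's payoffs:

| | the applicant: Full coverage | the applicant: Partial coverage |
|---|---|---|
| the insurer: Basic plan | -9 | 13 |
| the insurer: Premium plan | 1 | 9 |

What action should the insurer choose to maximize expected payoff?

Compute the insurer's expected payoff for each action, taking the expectation over the applicant's type.
E[Basic plan] = 2/3·(-9) + 1/3·(13) = -5/3
E[Premium plan] = 2/3·(1) + 1/3·(9) = 11/3
Best response: Premium plan (11/3 is the largest).

Premium plan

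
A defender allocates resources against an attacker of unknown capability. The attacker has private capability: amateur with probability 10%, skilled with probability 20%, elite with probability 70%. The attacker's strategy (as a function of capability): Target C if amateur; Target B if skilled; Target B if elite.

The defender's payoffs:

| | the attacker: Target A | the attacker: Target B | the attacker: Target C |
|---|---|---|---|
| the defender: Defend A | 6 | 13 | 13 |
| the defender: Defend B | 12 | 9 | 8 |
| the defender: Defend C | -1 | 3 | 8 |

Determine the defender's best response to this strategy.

Compute the defender's expected payoff for each action, taking the expectation over the attacker's type.
E[Defend A] = 0.1·(13) + 0.2·(13) + 0.7·(13) = 13
E[Defend B] = 0.1·(8) + 0.2·(9) + 0.7·(9) = 8.9
E[Defend C] = 0.1·(8) + 0.2·(3) + 0.7·(3) = 3.5
Best response: Defend A (13 is the largest).

Defend A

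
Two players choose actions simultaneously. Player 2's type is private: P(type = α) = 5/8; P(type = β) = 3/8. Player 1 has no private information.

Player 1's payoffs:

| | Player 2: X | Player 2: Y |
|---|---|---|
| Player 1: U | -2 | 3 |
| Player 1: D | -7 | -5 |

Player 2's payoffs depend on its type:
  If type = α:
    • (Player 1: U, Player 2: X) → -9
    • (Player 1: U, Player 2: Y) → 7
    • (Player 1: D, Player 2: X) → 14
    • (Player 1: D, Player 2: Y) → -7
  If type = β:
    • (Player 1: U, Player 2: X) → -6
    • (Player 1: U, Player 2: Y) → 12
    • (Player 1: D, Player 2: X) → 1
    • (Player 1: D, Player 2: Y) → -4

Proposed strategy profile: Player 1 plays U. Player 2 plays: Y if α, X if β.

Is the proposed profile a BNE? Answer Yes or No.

Player 1 plays U: E[U] = 5/8·(3) + 3/8·(-2) = 9/8; E[D] = -23/4. Best-responding. ✓
Player 2 (type α), facing U: X gives -9, Y gives 7. Proposed Y is best. ✓
Player 2 (type β), facing U: X gives -6, Y gives 12. Proposed X is not best — profitable deviation exists. ✗

No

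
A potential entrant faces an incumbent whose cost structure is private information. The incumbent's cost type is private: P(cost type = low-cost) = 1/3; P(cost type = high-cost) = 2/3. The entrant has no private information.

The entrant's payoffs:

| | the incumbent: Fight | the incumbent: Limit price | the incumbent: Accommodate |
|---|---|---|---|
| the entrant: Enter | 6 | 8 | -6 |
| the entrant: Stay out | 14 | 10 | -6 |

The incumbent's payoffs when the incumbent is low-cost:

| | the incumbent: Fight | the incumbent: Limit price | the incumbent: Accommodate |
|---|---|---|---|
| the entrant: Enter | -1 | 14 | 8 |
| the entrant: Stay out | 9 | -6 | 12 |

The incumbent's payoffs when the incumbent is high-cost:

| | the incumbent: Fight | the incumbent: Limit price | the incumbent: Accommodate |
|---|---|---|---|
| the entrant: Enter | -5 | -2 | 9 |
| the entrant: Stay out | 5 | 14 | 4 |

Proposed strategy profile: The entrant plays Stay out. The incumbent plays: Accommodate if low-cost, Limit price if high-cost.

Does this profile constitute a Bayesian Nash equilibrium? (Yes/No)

A profile is a BNE iff every type of every player is best-responding given beliefs about the other side.
The entrant plays Stay out: E[Stay out] = 1/3·(-6) + 2/3·(10) = 14/3; E[Enter] = 10/3. Best-responding. ✓
The incumbent (cost type low-cost), facing Stay out: Fight gives 9, Limit price gives -6, Accommodate gives 12. Proposed Accommodate is best. ✓
The incumbent (cost type high-cost), facing Stay out: Fight gives 5, Limit price gives 14, Accommodate gives 4. Proposed Limit price is best. ✓

Yes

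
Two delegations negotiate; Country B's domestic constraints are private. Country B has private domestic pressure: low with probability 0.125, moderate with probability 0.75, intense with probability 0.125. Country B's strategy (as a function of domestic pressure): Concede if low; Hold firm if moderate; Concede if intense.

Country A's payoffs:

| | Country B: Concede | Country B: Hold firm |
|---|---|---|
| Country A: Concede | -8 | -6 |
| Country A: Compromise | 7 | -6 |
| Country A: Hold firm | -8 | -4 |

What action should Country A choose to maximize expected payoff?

E[Concede] = 0.125·(-8) + 0.75·(-6) + 0.125·(-8) = -6.5
E[Compromise] = 0.125·(7) + 0.75·(-6) + 0.125·(7) = -2.75
E[Hold firm] = 0.125·(-8) + 0.75·(-4) + 0.125·(-8) = -5
Best response: Compromise (-2.75 is the largest).

Compromise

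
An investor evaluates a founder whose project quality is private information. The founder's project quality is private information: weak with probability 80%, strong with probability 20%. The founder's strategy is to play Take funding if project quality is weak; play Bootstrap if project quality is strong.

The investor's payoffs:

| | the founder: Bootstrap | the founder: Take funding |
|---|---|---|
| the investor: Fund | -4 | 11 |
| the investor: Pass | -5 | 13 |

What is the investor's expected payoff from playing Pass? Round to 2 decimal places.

Take the expectation over the founder's project quality, weighting each type's action by its prior probability.
E[Pass] = 0.8·13 + 0.2·(-5) = 10.4 + (-1) = 9.4

9.40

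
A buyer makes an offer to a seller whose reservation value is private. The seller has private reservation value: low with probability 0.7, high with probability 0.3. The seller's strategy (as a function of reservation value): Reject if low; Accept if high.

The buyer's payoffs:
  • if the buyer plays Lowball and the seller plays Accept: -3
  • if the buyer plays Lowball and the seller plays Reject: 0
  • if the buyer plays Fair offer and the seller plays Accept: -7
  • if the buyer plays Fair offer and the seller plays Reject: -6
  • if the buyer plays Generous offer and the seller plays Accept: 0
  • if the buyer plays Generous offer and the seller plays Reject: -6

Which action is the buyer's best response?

Compute the buyer's expected payoff for each action, taking the expectation over the seller's type.
E[Lowball] = 0.7·(0) + 0.3·(-3) = -0.9
E[Fair offer] = 0.7·(-6) + 0.3·(-7) = -6.3
E[Generous offer] = 0.7·(-6) + 0.3·(0) = -4.2
Best response: Lowball (-0.9 is the largest).

Lowball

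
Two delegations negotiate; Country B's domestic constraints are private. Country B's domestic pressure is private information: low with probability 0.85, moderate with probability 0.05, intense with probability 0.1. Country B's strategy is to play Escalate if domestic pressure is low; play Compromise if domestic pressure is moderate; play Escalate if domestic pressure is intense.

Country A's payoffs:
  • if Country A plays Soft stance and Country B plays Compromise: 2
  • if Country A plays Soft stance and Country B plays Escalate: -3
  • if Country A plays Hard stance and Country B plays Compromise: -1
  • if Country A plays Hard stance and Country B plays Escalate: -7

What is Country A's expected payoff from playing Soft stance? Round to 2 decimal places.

E[Soft stance] = 0.85·(-3) + 0.05·2 + 0.1·(-3) = (-2.55) + 0.1 + (-0.3) = -2.75

-2.75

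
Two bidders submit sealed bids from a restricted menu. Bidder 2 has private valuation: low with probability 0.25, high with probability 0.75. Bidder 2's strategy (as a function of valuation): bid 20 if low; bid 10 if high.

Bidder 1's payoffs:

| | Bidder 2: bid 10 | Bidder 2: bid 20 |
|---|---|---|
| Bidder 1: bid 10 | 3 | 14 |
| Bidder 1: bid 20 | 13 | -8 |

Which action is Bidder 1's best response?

E[bid 10] = 0.25·(14) + 0.75·(3) = 5.75
E[bid 20] = 0.25·(-8) + 0.75·(13) = 7.75
Best response: bid 20 (7.75 is the largest).

bid 20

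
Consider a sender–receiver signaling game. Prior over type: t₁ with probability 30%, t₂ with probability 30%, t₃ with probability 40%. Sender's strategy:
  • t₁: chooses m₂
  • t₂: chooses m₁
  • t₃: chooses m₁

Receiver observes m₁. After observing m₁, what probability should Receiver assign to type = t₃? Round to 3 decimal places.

0.571

P(m₁) = 0.3·0 + 0.3·1 + 0.4·1 = 0.7
P(t₃ | m₁) = (0.4·1) / 0.7 = 0.4 / 0.7 = 0.571429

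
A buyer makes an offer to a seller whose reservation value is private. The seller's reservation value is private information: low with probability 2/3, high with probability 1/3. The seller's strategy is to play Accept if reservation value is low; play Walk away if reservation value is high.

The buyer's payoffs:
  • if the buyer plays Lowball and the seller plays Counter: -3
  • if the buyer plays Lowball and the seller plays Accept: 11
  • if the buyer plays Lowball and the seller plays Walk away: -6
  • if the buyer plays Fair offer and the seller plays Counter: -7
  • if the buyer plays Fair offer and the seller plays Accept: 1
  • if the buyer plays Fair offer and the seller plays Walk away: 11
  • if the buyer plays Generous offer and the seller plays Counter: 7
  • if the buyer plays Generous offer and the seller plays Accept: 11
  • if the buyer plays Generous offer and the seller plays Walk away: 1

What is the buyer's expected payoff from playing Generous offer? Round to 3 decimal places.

E[Generous offer] = 2/3·11 + 1/3·1 = 22/3 + 1/3 = 23/3

7.667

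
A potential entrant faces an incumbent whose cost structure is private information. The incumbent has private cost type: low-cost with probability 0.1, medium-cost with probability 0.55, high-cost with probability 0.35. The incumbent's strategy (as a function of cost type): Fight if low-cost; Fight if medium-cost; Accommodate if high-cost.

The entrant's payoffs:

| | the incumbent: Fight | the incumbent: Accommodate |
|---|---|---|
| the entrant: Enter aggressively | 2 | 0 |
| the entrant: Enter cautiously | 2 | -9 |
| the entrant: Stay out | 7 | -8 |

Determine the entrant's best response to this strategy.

E[Enter aggressively] = 0.1·(2) + 0.55·(2) + 0.35·(0) = 1.3
E[Enter cautiously] = 0.1·(2) + 0.55·(2) + 0.35·(-9) = -1.85
E[Stay out] = 0.1·(7) + 0.55·(7) + 0.35·(-8) = 1.75
Best response: Stay out (1.75 is the largest).

Stay out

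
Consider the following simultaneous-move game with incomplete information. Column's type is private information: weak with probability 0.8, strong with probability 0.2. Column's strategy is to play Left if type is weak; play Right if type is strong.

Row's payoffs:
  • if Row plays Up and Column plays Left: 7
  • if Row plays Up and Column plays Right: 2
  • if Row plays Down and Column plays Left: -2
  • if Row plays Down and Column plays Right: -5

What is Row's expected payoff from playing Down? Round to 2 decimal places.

E[Down] = 0.8·(-2) + 0.2·(-5) = (-1.6) + (-1) = -2.6

-2.60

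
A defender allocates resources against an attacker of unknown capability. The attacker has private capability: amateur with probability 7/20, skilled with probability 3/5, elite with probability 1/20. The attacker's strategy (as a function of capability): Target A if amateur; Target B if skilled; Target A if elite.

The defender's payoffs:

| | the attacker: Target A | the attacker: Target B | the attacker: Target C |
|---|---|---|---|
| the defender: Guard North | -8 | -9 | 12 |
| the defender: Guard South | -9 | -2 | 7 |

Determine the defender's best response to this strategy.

Guard South

E[Guard North] = 7/20·(-8) + 3/5·(-9) + 1/20·(-8) = -43/5
E[Guard South] = 7/20·(-9) + 3/5·(-2) + 1/20·(-9) = -24/5
Best response: Guard South (-24/5 is the largest).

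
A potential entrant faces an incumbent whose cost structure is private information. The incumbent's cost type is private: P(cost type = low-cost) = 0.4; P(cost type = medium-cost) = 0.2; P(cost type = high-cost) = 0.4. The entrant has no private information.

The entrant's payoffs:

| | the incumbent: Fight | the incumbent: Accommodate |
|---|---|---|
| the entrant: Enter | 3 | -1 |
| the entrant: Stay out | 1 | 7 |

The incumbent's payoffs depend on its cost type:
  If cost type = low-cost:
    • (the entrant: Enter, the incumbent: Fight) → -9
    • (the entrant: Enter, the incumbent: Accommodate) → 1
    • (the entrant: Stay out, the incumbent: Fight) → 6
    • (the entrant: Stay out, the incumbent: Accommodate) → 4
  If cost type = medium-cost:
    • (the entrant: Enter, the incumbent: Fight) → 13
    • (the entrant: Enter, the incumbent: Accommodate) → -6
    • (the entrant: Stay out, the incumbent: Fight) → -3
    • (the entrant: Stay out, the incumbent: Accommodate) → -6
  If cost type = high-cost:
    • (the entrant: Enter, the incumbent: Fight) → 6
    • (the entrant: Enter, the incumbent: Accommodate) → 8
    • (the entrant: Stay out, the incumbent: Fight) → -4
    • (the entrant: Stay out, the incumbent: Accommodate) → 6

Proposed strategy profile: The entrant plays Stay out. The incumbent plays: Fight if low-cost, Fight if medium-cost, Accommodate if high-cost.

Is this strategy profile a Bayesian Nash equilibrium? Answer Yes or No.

The entrant plays Stay out: E[Stay out] = 0.4·(1) + 0.2·(1) + 0.4·(7) = 3.4; E[Enter] = 1.4. Best-responding. ✓
The incumbent (cost type low-cost), facing Stay out: Fight gives 6, Accommodate gives 4. Proposed Fight is best. ✓
The incumbent (cost type medium-cost), facing Stay out: Fight gives -3, Accommodate gives -6. Proposed Fight is best. ✓
The incumbent (cost type high-cost), facing Stay out: Fight gives -4, Accommodate gives 6. Proposed Accommodate is best. ✓

Yes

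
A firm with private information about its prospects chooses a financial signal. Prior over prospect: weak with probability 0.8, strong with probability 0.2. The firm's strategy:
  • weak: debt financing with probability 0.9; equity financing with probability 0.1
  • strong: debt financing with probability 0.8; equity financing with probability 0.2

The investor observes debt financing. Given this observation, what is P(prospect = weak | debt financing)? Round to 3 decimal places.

Apply Bayes' rule using the sender's strategy as the likelihood.
P(debt financing) = 0.8·0.9 + 0.2·0.8 = 0.88
P(weak | debt financing) = (0.8·0.9) / 0.88 = 0.72 / 0.88 = 0.818182

0.818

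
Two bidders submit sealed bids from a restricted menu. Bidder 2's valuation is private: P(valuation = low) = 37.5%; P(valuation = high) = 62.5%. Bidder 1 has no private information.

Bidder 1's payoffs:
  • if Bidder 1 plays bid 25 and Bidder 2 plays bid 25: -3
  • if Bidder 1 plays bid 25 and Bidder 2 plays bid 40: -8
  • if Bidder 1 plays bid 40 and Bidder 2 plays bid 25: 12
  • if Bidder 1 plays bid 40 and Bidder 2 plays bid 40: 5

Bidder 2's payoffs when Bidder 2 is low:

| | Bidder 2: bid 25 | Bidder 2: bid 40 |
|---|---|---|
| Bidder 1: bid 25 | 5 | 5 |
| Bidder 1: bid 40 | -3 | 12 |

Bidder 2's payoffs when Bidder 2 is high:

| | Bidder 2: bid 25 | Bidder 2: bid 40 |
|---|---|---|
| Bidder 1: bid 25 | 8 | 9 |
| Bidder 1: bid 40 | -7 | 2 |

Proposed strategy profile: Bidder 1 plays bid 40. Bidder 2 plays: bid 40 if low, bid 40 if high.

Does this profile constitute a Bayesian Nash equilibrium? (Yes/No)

Yes

A profile is a BNE iff every type of every player is best-responding given beliefs about the other side.
Bidder 1 plays bid 40: E[bid 40] = 0.375·(5) + 0.625·(5) = 5; E[bid 25] = -8. Best-responding. ✓
Bidder 2 (valuation low), facing bid 40: bid 25 gives -3, bid 40 gives 12. Proposed bid 40 is best. ✓
Bidder 2 (valuation high), facing bid 40: bid 25 gives -7, bid 40 gives 2. Proposed bid 40 is best. ✓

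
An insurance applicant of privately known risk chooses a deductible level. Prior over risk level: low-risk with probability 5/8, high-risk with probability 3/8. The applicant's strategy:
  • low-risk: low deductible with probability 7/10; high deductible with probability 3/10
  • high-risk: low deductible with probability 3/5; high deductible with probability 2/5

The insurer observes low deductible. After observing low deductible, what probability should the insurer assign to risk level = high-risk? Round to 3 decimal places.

P(low deductible) = (5/8)·(7/10) + (3/8)·(3/5) = 53/80
P(high-risk | low deductible) = ((3/8)·(3/5)) / (53/80) = (9/40) / (53/80) = 18/53

0.340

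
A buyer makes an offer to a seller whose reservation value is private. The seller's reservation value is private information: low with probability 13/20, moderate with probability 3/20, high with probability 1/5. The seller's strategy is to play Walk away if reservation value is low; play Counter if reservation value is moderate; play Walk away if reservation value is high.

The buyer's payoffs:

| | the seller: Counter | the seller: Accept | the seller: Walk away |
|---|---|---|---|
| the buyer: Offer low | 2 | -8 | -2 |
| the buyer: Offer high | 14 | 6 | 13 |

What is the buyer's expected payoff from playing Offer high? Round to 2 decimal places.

E[Offer high] = 13/20·13 + 3/20·14 + 1/5·13 = 169/20 + 21/10 + 13/5 = 263/20

13.15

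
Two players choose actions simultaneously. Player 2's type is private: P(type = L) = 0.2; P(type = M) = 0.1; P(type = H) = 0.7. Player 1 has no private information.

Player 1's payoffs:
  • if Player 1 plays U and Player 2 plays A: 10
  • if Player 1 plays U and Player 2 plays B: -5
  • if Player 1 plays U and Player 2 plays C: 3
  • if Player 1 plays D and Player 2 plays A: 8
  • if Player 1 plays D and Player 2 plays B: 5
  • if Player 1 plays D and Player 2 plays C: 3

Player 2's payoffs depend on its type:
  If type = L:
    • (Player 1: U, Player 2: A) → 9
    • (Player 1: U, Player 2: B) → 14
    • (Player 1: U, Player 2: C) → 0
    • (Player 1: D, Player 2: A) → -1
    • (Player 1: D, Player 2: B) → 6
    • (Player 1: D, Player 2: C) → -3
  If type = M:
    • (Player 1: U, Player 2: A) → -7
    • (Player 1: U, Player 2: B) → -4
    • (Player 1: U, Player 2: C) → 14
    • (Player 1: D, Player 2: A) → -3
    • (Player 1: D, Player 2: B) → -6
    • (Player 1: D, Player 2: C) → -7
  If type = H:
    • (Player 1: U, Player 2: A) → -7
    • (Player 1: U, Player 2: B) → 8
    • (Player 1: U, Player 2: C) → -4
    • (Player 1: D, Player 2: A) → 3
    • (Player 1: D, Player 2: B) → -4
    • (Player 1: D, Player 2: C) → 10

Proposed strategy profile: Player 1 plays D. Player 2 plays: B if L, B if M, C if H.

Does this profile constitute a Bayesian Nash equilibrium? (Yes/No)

No

Player 1 plays D: E[D] = 0.2·(5) + 0.1·(5) + 0.7·(3) = 3.6; E[U] = 0.6. Best-responding. ✓
Player 2 (type L), facing D: A gives -1, B gives 6, C gives -3. Proposed B is best. ✓
Player 2 (type M), facing D: A gives -3, B gives -6, C gives -7. Proposed B is not best — profitable deviation exists. ✗
Player 2 (type H), facing D: A gives 3, B gives -4, C gives 10. Proposed C is best. ✓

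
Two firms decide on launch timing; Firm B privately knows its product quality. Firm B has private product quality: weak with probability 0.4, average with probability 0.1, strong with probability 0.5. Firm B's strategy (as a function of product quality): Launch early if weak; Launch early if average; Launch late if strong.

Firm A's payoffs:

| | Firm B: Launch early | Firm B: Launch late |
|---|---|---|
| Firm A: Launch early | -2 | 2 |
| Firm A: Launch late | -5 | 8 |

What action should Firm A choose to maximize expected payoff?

E[Launch early] = 0.4·(-2) + 0.1·(-2) + 0.5·(2) = 0
E[Launch late] = 0.4·(-5) + 0.1·(-5) + 0.5·(8) = 1.5
Best response: Launch late (1.5 is the largest).

Launch late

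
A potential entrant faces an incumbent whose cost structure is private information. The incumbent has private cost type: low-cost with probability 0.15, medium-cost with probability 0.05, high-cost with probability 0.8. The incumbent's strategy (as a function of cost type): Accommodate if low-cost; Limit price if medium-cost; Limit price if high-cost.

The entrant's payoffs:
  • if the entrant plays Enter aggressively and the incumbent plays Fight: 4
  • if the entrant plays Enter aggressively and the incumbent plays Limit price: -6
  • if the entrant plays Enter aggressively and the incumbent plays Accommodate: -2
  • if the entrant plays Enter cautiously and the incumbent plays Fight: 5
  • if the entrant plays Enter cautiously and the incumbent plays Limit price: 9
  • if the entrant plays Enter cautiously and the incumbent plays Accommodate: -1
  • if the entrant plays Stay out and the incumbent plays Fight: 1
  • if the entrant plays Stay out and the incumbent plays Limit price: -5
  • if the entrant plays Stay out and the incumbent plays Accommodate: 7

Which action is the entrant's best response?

Enter cautiously

Compute the entrant's expected payoff for each action, taking the expectation over the incumbent's type.
E[Enter aggressively] = 0.15·(-2) + 0.05·(-6) + 0.8·(-6) = -5.4
E[Enter cautiously] = 0.15·(-1) + 0.05·(9) + 0.8·(9) = 7.5
E[Stay out] = 0.15·(7) + 0.05·(-5) + 0.8·(-5) = -3.2
Best response: Enter cautiously (7.5 is the largest).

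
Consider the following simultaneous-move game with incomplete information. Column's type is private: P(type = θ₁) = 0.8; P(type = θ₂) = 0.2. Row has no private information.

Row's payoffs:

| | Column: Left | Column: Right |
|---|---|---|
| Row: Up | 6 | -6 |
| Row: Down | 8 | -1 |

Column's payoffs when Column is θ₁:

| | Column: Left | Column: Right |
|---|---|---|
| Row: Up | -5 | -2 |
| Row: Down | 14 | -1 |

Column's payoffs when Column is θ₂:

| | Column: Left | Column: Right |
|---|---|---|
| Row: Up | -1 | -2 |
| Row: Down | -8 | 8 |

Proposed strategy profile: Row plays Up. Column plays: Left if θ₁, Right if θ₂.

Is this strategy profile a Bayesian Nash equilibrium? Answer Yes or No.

Row plays Up: E[Up] = 0.8·(6) + 0.2·(-6) = 3.6; E[Down] = 6.2. Not best-responding. ✗
Column (type θ₁), facing Up: Left gives -5, Right gives -2. Proposed Left is not best — profitable deviation exists. ✗
Column (type θ₂), facing Up: Left gives -1, Right gives -2. Proposed Right is not best — profitable deviation exists. ✗

No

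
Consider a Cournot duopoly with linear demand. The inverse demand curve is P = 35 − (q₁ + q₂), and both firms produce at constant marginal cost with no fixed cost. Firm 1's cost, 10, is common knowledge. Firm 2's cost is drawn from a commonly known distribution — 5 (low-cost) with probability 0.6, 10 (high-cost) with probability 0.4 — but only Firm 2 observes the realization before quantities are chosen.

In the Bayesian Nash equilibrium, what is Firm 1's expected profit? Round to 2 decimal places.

53.78

Firm 2 with cost c maximizes (35 − (q₁+q₂) − c)·q₂, giving q₂(c) = (35 − c − q₁)/2.
E[c₂] = 0.6·5 + 0.4·10 = 7
Firm 1's FOC against E[q₂] yields q₁ = (35 − 2·10 + E[c₂])/3 = (35 − 20 + 7)/3 = 7.33333.
E[P] = 35 − (q₁ + E[q₂]) = 17.3333; Firm 1's expected profit = (E[P] − 10)·q₁ = (17.3333 − 10)·7.33333 = 53.7778.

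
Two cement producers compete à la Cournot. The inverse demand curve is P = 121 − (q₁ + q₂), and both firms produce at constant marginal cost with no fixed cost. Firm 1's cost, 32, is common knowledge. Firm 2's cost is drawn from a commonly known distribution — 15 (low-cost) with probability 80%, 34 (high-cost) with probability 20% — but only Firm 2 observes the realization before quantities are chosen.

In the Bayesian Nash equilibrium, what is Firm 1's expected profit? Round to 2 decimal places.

638.40

Firm 2 with cost c maximizes (121 − (q₁+q₂) − c)·q₂, giving q₂(c) = (121 − c − q₁)/2.
E[c₂] = 0.8·15 + 0.2·34 = 18.8
Firm 1's FOC against E[q₂] yields q₁ = (121 − 2·32 + E[c₂])/3 = (121 − 64 + 18.8)/3 = 25.2667.
E[P] = 121 − (q₁ + E[q₂]) = 57.2667; Firm 1's expected profit = (E[P] − 32)·q₁ = (57.2667 − 32)·25.2667 = 638.404.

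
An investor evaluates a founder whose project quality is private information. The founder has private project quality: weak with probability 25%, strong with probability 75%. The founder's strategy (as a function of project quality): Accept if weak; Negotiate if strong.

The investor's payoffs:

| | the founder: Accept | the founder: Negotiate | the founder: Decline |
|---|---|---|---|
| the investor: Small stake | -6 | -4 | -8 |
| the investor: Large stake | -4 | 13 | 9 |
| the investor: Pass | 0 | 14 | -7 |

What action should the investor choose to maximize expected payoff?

Pass

Compute the investor's expected payoff for each action, taking the expectation over the founder's type.
E[Small stake] = 0.25·(-6) + 0.75·(-4) = -4.5
E[Large stake] = 0.25·(-4) + 0.75·(13) = 8.75
E[Pass] = 0.25·(0) + 0.75·(14) = 10.5
Best response: Pass (10.5 is the largest).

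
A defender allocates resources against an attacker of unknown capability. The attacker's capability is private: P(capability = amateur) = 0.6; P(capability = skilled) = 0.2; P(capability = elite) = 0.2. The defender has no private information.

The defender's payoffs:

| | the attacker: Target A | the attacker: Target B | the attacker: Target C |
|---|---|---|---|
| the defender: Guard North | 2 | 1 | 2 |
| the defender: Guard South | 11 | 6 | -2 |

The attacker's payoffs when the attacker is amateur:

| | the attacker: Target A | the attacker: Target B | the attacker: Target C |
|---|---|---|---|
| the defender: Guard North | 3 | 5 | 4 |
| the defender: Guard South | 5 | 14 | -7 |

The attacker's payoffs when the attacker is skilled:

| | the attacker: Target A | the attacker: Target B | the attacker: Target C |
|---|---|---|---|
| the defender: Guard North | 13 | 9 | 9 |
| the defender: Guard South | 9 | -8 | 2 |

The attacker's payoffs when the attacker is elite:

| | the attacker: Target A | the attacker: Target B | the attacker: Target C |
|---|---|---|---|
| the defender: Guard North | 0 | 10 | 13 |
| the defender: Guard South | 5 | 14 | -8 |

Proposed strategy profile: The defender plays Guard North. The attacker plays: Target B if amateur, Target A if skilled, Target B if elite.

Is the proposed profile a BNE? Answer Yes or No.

The defender plays Guard North: E[Guard North] = 0.6·(1) + 0.2·(2) + 0.2·(1) = 1.2; E[Guard South] = 7. Not best-responding. ✗
The attacker (capability amateur), facing Guard North: Target A gives 3, Target B gives 5, Target C gives 4. Proposed Target B is best. ✓
The attacker (capability skilled), facing Guard North: Target A gives 13, Target B gives 9, Target C gives 9. Proposed Target A is best. ✓
The attacker (capability elite), facing Guard North: Target A gives 0, Target B gives 10, Target C gives 13. Proposed Target B is not best — profitable deviation exists. ✗

No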